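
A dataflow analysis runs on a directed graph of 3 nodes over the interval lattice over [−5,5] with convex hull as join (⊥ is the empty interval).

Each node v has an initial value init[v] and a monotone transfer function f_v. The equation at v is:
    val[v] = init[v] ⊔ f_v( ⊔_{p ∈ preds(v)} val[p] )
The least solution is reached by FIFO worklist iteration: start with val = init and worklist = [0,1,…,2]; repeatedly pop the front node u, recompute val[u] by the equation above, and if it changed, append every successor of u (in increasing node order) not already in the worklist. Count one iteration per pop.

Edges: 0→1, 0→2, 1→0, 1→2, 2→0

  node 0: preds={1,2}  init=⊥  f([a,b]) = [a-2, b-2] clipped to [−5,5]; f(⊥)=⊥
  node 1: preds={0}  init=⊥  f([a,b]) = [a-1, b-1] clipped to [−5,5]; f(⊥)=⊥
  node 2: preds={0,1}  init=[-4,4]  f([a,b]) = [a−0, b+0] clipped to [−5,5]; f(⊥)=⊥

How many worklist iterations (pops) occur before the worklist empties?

Worklist (4 pops):
  #1 pop 0: in=[-4,4] → [-5,2] (was ⊥); enqueue []
  #2 pop 1: in=[-5,2] → [-5,1] (was ⊥); enqueue [0]
  #3 pop 2: in=[-5,2] → [-5,4] (was [-4,4]); enqueue []
  #4 pop 0: in=[-5,4] → [-5,2] (no change)

Fixpoint:
  val[0] = [-5,2]
  val[1] = [-5,1]
  val[2] = [-5,4]

4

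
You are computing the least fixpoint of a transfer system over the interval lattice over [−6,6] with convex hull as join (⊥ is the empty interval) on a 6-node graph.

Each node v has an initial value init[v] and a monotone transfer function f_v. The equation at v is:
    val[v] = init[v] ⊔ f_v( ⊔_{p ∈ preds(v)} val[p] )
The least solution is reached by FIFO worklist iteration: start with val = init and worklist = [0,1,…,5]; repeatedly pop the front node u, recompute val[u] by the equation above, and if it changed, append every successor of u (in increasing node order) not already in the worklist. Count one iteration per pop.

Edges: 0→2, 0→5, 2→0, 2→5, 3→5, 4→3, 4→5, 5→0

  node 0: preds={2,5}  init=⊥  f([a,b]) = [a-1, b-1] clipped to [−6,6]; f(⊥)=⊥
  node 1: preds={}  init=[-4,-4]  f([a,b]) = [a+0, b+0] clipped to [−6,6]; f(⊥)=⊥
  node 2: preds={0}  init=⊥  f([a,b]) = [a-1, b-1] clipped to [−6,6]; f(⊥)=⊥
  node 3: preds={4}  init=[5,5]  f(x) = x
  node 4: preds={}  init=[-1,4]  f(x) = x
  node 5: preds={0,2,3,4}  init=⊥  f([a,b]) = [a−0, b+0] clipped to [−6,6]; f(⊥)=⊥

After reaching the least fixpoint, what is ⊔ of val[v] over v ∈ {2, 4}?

[-6,4]

Trace (16 dequeues):
  [1] u=0 | in ⊥ | out ⊥ | ==
  [2] u=1 | in ⊥ | out [-4,-4] | ==
  [3] u=2 | in ⊥ | out ⊥ | ==
  [4] u=3 | in [-1,4] | out [-1,5] | prev [5,5] | push {}
  [5] u=4 | in ⊥ | out [-1,4] | ==
  [6] u=5 | in [-1,5] | out [-1,5] | prev ⊥ | push {0}
  [7] u=0 | in [-1,5] | out [-2,4] | prev ⊥ | push {2,5}
  [8] u=2 | in [-2,4] | out [-3,3] | prev ⊥ | push {0}
  [9] u=5 | in [-3,5] | out [-3,5] | prev [-1,5] | push {}
  [10] u=0 | in [-3,5] | out [-4,4] | prev [-2,4] | push {2,5}
  [11] u=2 | in [-4,4] | out [-5,3] | prev [-3,3] | push {0}
  [12] u=5 | in [-5,5] | out [-5,5] | prev [-3,5] | push {}
  [13] u=0 | in [-5,5] | out [-6,4] | prev [-4,4] | push {2,5}
  [14] u=2 | in [-6,4] | out [-6,3] | prev [-5,3] | push {0}
  [15] u=5 | in [-6,5] | out [-6,5] | prev [-5,5] | push {}
  [16] u=0 | in [-6,5] | out [-6,4] | ==

Converged values:
  [0] [-6,4]
  [1] [-4,-4]
  [2] [-6,3]
  [3] [-1,5]
  [4] [-1,4]
  [5] [-6,5]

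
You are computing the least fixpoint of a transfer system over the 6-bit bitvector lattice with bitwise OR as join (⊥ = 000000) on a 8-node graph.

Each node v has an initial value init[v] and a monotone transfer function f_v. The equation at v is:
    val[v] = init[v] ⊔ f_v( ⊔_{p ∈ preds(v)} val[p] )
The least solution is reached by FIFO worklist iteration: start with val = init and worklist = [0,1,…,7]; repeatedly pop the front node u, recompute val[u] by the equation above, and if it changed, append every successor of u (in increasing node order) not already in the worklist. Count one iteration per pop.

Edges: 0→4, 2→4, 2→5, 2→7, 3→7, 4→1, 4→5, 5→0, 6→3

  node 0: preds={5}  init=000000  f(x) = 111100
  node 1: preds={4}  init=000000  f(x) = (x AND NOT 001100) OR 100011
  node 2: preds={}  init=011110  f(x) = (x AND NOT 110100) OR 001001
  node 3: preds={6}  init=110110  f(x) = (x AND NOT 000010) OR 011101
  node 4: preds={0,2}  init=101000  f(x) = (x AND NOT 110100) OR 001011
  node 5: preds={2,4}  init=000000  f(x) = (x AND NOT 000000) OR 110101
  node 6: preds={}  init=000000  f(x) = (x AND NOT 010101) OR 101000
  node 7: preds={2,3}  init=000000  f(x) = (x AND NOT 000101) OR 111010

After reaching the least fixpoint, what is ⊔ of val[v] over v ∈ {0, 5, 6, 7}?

Worklist (11 pops):
  #1 pop 0: in=000000 → 111100 (was 000000); enqueue []
  #2 pop 1: in=101000 → 100011 (was 000000); enqueue []
  #3 pop 2: in=000000 → 011111 (was 011110); enqueue []
  #4 pop 3: in=000000 → 111111 (was 110110); enqueue []
  #5 pop 4: in=111111 → 101011 (was 101000); enqueue [1]
  #6 pop 5: in=111111 → 111111 (was 000000); enqueue [0]
  #7 pop 6: in=000000 → 101000 (was 000000); enqueue [3]
  #8 pop 7: in=111111 → 111010 (was 000000); enqueue []
  #9 pop 1: in=101011 → 100011 (no change)
  #10 pop 0: in=111111 → 111100 (no change)
  #11 pop 3: in=101000 → 111111 (no change)

Fixpoint:
  val[0] = 111100
  val[1] = 100011
  val[2] = 011111
  val[3] = 111111
  val[4] = 101011
  val[5] = 111111
  val[6] = 101000
  val[7] = 111010

111111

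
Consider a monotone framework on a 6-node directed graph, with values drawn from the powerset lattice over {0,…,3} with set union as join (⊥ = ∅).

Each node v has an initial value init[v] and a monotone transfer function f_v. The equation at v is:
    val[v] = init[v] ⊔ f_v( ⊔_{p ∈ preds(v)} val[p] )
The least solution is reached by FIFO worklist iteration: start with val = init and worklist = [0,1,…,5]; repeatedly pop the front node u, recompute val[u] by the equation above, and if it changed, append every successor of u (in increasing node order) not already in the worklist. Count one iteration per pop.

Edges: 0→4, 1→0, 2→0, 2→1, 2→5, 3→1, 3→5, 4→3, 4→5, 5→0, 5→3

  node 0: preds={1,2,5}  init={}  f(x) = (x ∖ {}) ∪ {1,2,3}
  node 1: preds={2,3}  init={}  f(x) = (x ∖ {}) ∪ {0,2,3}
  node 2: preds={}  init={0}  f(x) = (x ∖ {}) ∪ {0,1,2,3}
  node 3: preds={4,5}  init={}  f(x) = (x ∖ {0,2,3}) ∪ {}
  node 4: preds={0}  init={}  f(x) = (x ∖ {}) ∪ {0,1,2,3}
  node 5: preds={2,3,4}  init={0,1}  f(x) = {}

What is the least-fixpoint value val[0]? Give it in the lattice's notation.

{0,1,2,3}

Iteration log — 10 steps:
  step 1. node 0  ⊔preds={0,1}  new={0,1,2,3}  old={}  +wl: 
  step 2. node 1  ⊔preds={0}  new={0,2,3}  old={}  +wl: 0
  step 3. node 2  ⊔preds={}  new={0,1,2,3}  old={0}  +wl: 1
  step 4. node 3  ⊔preds={0,1}  new={1}  old={}  +wl: 
  step 5. node 4  ⊔preds={0,1,2,3}  new={0,1,2,3}  old={}  +wl: 3
  step 6. node 5  ⊔preds={0,1,2,3}  new={0,1}  stable
  step 7. node 0  ⊔preds={0,1,2,3}  new={0,1,2,3}  stable
  step 8. node 1  ⊔preds={0,1,2,3}  new={0,1,2,3}  old={0,2,3}  +wl: 0
  step 9. node 3  ⊔preds={0,1,2,3}  new={1}  stable
  step 10. node 0  ⊔preds={0,1,2,3}  new={0,1,2,3}  stable

Least fixpoint reached:
  node 0: {0,1,2,3}
  node 1: {0,1,2,3}
  node 2: {0,1,2,3}
  node 3: {1}
  node 4: {0,1,2,3}
  node 5: {0,1}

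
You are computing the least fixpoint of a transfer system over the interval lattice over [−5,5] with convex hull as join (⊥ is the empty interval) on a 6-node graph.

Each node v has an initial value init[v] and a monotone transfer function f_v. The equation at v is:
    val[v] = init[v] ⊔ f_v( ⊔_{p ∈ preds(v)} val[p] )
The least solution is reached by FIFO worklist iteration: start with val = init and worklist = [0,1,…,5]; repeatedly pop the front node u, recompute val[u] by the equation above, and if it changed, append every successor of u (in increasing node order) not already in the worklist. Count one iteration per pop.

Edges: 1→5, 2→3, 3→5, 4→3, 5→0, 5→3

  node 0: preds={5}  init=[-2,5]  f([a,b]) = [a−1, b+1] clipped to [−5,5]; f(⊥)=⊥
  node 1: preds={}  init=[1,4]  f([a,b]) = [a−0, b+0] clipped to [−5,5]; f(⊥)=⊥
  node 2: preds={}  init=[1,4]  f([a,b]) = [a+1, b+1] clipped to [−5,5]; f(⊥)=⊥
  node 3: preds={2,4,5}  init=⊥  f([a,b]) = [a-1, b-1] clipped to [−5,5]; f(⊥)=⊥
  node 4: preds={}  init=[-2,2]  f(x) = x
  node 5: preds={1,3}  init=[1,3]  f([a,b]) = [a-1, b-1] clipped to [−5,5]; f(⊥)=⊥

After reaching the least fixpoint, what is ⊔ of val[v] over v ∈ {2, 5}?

Worklist (11 pops):
  #1 pop 0: in=[1,3] → [-2,5] (no change)
  #2 pop 1: in=⊥ → [1,4] (no change)
  #3 pop 2: in=⊥ → [1,4] (no change)
  #4 pop 3: in=[-2,4] → [-3,3] (was ⊥); enqueue []
  #5 pop 4: in=⊥ → [-2,2] (no change)
  #6 pop 5: in=[-3,4] → [-4,3] (was [1,3]); enqueue [0,3]
  #7 pop 0: in=[-4,3] → [-5,5] (was [-2,5]); enqueue []
  #8 pop 3: in=[-4,4] → [-5,3] (was [-3,3]); enqueue [5]
  #9 pop 5: in=[-5,4] → [-5,3] (was [-4,3]); enqueue [0,3]
  #10 pop 0: in=[-5,3] → [-5,5] (no change)
  #11 pop 3: in=[-5,4] → [-5,3] (no change)

Fixpoint:
  val[0] = [-5,5]
  val[1] = [1,4]
  val[2] = [1,4]
  val[3] = [-5,3]
  val[4] = [-2,2]
  val[5] = [-5,3]

[-5,4]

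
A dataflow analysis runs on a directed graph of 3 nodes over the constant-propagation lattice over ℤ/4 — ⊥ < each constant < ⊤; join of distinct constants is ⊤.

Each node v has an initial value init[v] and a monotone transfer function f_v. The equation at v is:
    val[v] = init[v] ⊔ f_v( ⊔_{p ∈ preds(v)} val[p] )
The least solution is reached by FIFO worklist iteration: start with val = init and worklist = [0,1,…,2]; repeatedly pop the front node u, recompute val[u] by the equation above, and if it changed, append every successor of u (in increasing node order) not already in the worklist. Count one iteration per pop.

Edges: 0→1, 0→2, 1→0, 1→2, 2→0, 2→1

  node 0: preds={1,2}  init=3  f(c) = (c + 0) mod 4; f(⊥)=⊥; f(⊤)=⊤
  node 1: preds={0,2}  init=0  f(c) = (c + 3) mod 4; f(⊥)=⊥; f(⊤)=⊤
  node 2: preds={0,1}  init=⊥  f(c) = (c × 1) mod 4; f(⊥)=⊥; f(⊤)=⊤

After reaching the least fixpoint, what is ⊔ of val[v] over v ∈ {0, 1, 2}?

⊤

Worklist (5 pops):
  #1 pop 0: in=0 → ⊤ (was 3); enqueue []
  #2 pop 1: in=⊤ → ⊤ (was 0); enqueue [0]
  #3 pop 2: in=⊤ → ⊤ (was ⊥); enqueue [1]
  #4 pop 0: in=⊤ → ⊤ (no change)
  #5 pop 1: in=⊤ → ⊤ (no change)

Fixpoint:
  val[0] = ⊤
  val[1] = ⊤
  val[2] = ⊤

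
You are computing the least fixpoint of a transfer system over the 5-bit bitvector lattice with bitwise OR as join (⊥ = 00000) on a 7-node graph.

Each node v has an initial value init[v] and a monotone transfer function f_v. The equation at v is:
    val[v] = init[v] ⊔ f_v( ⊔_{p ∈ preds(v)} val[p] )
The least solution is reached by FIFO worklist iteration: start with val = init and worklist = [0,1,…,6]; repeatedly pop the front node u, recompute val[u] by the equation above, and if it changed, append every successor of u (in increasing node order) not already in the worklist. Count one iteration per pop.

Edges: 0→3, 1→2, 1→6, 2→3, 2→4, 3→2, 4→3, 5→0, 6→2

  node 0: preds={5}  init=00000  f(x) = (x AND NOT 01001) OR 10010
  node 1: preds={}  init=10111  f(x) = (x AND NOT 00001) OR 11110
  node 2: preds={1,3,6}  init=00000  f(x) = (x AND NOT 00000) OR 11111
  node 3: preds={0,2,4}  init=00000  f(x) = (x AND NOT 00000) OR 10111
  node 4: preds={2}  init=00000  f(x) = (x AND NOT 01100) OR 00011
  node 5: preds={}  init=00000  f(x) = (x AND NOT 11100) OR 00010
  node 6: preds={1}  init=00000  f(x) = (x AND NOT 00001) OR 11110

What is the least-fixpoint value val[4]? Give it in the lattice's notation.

Worklist (10 pops):
  #1 pop 0: in=00000 → 10010 (was 00000); enqueue []
  #2 pop 1: in=00000 → 11111 (was 10111); enqueue []
  #3 pop 2: in=11111 → 11111 (was 00000); enqueue []
  #4 pop 3: in=11111 → 11111 (was 00000); enqueue [2]
  #5 pop 4: in=11111 → 10011 (was 00000); enqueue [3]
  #6 pop 5: in=00000 → 00010 (was 00000); enqueue [0]
  #7 pop 6: in=11111 → 11110 (was 00000); enqueue []
  #8 pop 2: in=11111 → 11111 (no change)
  #9 pop 3: in=11111 → 11111 (no change)
  #10 pop 0: in=00010 → 10010 (no change)

Fixpoint:
  val[0] = 10010
  val[1] = 11111
  val[2] = 11111
  val[3] = 11111
  val[4] = 10011
  val[5] = 00010
  val[6] = 11110

10011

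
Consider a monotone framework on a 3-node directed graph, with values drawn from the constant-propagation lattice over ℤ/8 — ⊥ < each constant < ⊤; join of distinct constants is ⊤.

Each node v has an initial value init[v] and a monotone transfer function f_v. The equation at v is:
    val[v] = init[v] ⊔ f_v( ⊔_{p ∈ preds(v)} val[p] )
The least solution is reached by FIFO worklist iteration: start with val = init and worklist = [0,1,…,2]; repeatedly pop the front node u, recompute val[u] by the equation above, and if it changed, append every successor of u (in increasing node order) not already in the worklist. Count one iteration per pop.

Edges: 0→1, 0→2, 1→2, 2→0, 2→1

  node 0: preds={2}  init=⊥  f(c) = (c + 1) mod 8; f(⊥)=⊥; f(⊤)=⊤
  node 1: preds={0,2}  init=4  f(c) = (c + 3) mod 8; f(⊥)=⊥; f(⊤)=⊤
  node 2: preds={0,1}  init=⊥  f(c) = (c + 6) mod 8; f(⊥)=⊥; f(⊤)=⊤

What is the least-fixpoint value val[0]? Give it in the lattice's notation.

Iteration log — 9 steps:
  step 1. node 0  ⊔preds=⊥  new=⊥  stable
  step 2. node 1  ⊔preds=⊥  new=4  stable
  step 3. node 2  ⊔preds=4  new=2  old=⊥  +wl: 0,1
  step 4. node 0  ⊔preds=2  new=3  old=⊥  +wl: 2
  step 5. node 1  ⊔preds=⊤  new=⊤  old=4  +wl: 
  step 6. node 2  ⊔preds=⊤  new=⊤  old=2  +wl: 0,1
  step 7. node 0  ⊔preds=⊤  new=⊤  old=3  +wl: 2
  step 8. node 1  ⊔preds=⊤  new=⊤  stable
  step 9. node 2  ⊔preds=⊤  new=⊤  stable

Least fixpoint reached:
  node 0: ⊤
  node 1: ⊤
  node 2: ⊤

⊤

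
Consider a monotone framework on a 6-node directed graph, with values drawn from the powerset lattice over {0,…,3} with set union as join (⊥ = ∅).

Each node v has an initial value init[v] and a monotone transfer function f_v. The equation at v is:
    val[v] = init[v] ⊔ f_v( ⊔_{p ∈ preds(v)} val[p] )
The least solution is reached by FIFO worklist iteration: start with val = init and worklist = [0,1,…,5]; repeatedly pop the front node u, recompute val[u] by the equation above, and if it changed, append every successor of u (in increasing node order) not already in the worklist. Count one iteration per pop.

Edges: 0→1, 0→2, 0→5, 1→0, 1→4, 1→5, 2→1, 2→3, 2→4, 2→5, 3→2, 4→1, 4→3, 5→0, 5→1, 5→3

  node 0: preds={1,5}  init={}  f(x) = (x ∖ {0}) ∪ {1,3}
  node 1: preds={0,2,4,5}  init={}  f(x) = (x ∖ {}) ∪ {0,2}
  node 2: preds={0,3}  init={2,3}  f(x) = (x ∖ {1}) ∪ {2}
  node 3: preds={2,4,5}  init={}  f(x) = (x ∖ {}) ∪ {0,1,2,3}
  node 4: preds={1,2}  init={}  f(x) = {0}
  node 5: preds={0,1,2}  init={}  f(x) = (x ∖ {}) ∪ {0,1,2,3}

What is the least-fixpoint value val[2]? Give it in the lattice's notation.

Trace (12 dequeues):
  [1] u=0 | in {} | out {1,3} | prev {} | push {}
  [2] u=1 | in {1,2,3} | out {0,1,2,3} | prev {} | push {0}
  [3] u=2 | in {1,3} | out {2,3} | ==
  [4] u=3 | in {2,3} | out {0,1,2,3} | prev {} | push {2}
  [5] u=4 | in {0,1,2,3} | out {0} | prev {} | push {1,3}
  [6] u=5 | in {0,1,2,3} | out {0,1,2,3} | prev {} | push {}
  [7] u=0 | in {0,1,2,3} | out {1,2,3} | prev {1,3} | push {5}
  [8] u=2 | in {0,1,2,3} | out {0,2,3} | prev {2,3} | push {4}
  [9] u=1 | in {0,1,2,3} | out {0,1,2,3} | ==
  [10] u=3 | in {0,1,2,3} | out {0,1,2,3} | ==
  [11] u=5 | in {0,1,2,3} | out {0,1,2,3} | ==
  [12] u=4 | in {0,1,2,3} | out {0} | ==

Converged values:
  [0] {1,2,3}
  [1] {0,1,2,3}
  [2] {0,2,3}
  [3] {0,1,2,3}
  [4] {0}
  [5] {0,1,2,3}

{0,2,3}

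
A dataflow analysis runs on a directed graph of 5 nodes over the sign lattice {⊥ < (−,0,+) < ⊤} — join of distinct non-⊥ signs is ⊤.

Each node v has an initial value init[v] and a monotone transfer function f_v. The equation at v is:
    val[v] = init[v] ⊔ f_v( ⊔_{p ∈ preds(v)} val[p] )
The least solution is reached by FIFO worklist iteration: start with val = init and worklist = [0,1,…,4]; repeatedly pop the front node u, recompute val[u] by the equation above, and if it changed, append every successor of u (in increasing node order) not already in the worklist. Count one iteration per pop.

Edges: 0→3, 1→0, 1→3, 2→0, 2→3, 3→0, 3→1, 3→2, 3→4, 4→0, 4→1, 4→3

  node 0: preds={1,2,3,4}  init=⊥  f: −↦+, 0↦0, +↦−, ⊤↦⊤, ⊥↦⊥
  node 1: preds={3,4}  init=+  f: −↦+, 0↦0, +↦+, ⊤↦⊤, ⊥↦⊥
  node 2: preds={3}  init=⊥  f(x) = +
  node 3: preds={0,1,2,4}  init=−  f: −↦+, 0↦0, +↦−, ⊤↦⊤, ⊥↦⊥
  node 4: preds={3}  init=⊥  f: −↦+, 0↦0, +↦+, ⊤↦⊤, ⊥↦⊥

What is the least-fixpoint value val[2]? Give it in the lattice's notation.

+

Trace (10 dequeues):
  [1] u=0 | in ⊤ | out ⊤ | prev ⊥ | push {}
  [2] u=1 | in − | out + | ==
  [3] u=2 | in − | out + | prev ⊥ | push {0}
  [4] u=3 | in ⊤ | out ⊤ | prev − | push {1,2}
  [5] u=4 | in ⊤ | out ⊤ | prev ⊥ | push {3}
  [6] u=0 | in ⊤ | out ⊤ | ==
  [7] u=1 | in ⊤ | out ⊤ | prev + | push {0}
  [8] u=2 | in ⊤ | out + | ==
  [9] u=3 | in ⊤ | out ⊤ | ==
  [10] u=0 | in ⊤ | out ⊤ | ==

Converged values:
  [0] ⊤
  [1] ⊤
  [2] +
  [3] ⊤
  [4] ⊤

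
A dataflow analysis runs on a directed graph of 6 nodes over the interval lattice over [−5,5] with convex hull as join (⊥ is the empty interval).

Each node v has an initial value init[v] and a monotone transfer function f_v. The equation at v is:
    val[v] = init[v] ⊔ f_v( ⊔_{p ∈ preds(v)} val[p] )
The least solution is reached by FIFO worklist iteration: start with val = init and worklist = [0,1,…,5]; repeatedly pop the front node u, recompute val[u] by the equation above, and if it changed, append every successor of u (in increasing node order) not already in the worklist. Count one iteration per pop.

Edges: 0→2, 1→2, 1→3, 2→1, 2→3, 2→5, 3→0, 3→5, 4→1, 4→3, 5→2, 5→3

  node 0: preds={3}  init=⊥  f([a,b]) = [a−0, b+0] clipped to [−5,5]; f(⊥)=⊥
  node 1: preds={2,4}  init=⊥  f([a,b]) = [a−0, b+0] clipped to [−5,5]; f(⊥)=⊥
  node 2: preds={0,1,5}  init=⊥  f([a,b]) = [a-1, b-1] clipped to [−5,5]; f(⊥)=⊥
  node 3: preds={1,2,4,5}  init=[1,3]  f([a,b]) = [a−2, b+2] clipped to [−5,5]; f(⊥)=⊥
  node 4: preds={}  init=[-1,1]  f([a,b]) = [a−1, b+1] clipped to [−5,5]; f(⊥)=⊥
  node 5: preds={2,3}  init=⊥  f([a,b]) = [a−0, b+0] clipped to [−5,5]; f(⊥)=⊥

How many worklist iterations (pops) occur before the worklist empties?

Trace (19 dequeues):
  [1] u=0 | in [1,3] | out [1,3] | prev ⊥ | push {}
  [2] u=1 | in [-1,1] | out [-1,1] | prev ⊥ | push {}
  [3] u=2 | in [-1,3] | out [-2,2] | prev ⊥ | push {1}
  [4] u=3 | in [-2,2] | out [-4,4] | prev [1,3] | push {0}
  [5] u=4 | in ⊥ | out [-1,1] | ==
  [6] u=5 | in [-4,4] | out [-4,4] | prev ⊥ | push {2,3}
  [7] u=1 | in [-2,2] | out [-2,2] | prev [-1,1] | push {}
  [8] u=0 | in [-4,4] | out [-4,4] | prev [1,3] | push {}
  [9] u=2 | in [-4,4] | out [-5,3] | prev [-2,2] | push {1,5}
  [10] u=3 | in [-5,4] | out [-5,5] | prev [-4,4] | push {0}
  [11] u=1 | in [-5,3] | out [-5,3] | prev [-2,2] | push {2,3}
  [12] u=5 | in [-5,5] | out [-5,5] | prev [-4,4] | push {}
  [13] u=0 | in [-5,5] | out [-5,5] | prev [-4,4] | push {}
  [14] u=2 | in [-5,5] | out [-5,4] | prev [-5,3] | push {1,5}
  [15] u=3 | in [-5,5] | out [-5,5] | ==
  [16] u=1 | in [-5,4] | out [-5,4] | prev [-5,3] | push {2,3}
  [17] u=5 | in [-5,5] | out [-5,5] | ==
  [18] u=2 | in [-5,5] | out [-5,4] | ==
  [19] u=3 | in [-5,5] | out [-5,5] | ==

Converged values:
  [0] [-5,5]
  [1] [-5,4]
  [2] [-5,4]
  [3] [-5,5]
  [4] [-1,1]
  [5] [-5,5]

19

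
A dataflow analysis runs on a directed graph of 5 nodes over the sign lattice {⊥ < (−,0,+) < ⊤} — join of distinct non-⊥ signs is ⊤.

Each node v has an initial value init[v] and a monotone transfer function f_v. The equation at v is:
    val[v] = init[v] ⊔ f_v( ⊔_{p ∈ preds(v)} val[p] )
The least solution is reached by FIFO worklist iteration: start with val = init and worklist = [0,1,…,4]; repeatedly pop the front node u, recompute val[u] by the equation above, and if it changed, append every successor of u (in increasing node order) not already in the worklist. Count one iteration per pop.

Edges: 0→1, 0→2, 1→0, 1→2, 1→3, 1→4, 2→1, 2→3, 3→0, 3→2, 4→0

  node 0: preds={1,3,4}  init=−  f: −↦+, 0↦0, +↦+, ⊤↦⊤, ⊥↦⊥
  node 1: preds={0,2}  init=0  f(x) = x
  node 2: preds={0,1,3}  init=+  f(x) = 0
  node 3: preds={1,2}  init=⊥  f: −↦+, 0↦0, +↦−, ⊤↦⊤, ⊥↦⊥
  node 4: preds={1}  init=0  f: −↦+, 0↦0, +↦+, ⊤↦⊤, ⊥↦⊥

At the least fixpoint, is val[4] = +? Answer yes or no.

no

Iteration log — 8 steps:
  step 1. node 0  ⊔preds=0  new=⊤  old=−  +wl: 
  step 2. node 1  ⊔preds=⊤  new=⊤  old=0  +wl: 0
  step 3. node 2  ⊔preds=⊤  new=⊤  old=+  +wl: 1
  step 4. node 3  ⊔preds=⊤  new=⊤  old=⊥  +wl: 2
  step 5. node 4  ⊔preds=⊤  new=⊤  old=0  +wl: 
  step 6. node 0  ⊔preds=⊤  new=⊤  stable
  step 7. node 1  ⊔preds=⊤  new=⊤  stable
  step 8. node 2  ⊔preds=⊤  new=⊤  stable

Least fixpoint reached:
  node 0: ⊤
  node 1: ⊤
  node 2: ⊤
  node 3: ⊤
  node 4: ⊤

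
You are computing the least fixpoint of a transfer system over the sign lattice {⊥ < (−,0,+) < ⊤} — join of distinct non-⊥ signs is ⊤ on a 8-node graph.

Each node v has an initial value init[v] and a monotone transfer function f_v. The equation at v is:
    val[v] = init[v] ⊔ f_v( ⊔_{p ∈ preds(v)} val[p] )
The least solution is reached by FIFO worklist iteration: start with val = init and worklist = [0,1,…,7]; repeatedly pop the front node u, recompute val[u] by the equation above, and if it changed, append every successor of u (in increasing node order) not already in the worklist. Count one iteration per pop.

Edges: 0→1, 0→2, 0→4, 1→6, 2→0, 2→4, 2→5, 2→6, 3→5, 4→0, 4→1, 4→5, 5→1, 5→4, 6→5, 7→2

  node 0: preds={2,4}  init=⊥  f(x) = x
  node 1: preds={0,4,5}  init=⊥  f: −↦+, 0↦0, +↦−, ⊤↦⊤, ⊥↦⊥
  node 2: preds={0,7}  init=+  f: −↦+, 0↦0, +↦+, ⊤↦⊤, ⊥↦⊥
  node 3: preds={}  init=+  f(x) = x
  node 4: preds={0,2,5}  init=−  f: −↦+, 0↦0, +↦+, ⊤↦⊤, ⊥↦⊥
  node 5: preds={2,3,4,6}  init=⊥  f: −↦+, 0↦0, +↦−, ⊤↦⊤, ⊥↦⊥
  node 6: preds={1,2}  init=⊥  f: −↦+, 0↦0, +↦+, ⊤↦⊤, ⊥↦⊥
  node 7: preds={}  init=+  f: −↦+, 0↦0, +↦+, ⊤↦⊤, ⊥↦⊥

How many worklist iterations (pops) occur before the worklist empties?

Trace (12 dequeues):
  [1] u=0 | in ⊤ | out ⊤ | prev ⊥ | push {}
  [2] u=1 | in ⊤ | out ⊤ | prev ⊥ | push {}
  [3] u=2 | in ⊤ | out ⊤ | prev + | push {0}
  [4] u=3 | in ⊥ | out + | ==
  [5] u=4 | in ⊤ | out ⊤ | prev − | push {1}
  [6] u=5 | in ⊤ | out ⊤ | prev ⊥ | push {4}
  [7] u=6 | in ⊤ | out ⊤ | prev ⊥ | push {5}
  [8] u=7 | in ⊥ | out + | ==
  [9] u=0 | in ⊤ | out ⊤ | ==
  [10] u=1 | in ⊤ | out ⊤ | ==
  [11] u=4 | in ⊤ | out ⊤ | ==
  [12] u=5 | in ⊤ | out ⊤ | ==

Converged values:
  [0] ⊤
  [1] ⊤
  [2] ⊤
  [3] +
  [4] ⊤
  [5] ⊤
  [6] ⊤
  [7] +

12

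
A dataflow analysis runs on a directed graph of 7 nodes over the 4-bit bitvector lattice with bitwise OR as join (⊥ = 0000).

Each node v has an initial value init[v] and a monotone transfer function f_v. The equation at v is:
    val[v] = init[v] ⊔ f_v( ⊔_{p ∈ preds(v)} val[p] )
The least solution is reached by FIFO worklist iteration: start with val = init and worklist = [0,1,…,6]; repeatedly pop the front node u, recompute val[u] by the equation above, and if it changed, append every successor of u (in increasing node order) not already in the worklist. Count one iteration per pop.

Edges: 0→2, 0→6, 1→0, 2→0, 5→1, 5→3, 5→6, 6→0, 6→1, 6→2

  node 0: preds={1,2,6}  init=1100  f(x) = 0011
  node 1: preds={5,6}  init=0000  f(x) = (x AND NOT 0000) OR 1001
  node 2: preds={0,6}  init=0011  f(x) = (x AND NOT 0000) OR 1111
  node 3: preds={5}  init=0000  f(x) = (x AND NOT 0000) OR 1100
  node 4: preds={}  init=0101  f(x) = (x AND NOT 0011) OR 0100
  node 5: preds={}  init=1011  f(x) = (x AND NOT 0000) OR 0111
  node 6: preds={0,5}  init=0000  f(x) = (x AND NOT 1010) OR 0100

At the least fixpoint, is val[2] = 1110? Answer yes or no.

Iteration log — 12 steps:
  step 1. node 0  ⊔preds=0011  new=1111  old=1100  +wl: 
  step 2. node 1  ⊔preds=1011  new=1011  old=0000  +wl: 0
  step 3. node 2  ⊔preds=1111  new=1111  old=0011  +wl: 
  step 4. node 3  ⊔preds=1011  new=1111  old=0000  +wl: 
  step 5. node 4  ⊔preds=0000  new=0101  stable
  step 6. node 5  ⊔preds=0000  new=1111  old=1011  +wl: 1,3
  step 7. node 6  ⊔preds=1111  new=0101  old=0000  +wl: 2
  step 8. node 0  ⊔preds=1111  new=1111  stable
  step 9. node 1  ⊔preds=1111  new=1111  old=1011  +wl: 0
  step 10. node 3  ⊔preds=1111  new=1111  stable
  step 11. node 2  ⊔preds=1111  new=1111  stable
  step 12. node 0  ⊔preds=1111  new=1111  stable

Least fixpoint reached:
  node 0: 1111
  node 1: 1111
  node 2: 1111
  node 3: 1111
  node 4: 0101
  node 5: 1111
  node 6: 0101

no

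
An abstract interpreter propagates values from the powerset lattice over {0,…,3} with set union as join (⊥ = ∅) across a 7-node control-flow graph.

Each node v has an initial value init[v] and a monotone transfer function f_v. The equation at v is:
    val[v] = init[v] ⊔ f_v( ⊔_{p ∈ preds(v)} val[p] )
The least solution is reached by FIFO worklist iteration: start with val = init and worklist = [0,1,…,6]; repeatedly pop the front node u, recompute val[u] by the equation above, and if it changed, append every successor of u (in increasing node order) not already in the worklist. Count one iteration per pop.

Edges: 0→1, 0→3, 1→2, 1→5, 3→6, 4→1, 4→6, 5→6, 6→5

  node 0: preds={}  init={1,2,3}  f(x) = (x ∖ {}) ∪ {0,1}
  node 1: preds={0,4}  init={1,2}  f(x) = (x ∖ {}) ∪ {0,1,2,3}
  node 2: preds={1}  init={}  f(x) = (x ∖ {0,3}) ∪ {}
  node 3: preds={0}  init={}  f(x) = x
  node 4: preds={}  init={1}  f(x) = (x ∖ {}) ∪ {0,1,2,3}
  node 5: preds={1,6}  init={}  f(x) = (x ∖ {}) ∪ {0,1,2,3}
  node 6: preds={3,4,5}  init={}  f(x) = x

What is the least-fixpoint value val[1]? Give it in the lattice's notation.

{0,1,2,3}

Worklist (9 pops):
  #1 pop 0: in={} → {0,1,2,3} (was {1,2,3}); enqueue []
  #2 pop 1: in={0,1,2,3} → {0,1,2,3} (was {1,2}); enqueue []
  #3 pop 2: in={0,1,2,3} → {1,2} (was {}); enqueue []
  #4 pop 3: in={0,1,2,3} → {0,1,2,3} (was {}); enqueue []
  #5 pop 4: in={} → {0,1,2,3} (was {1}); enqueue [1]
  #6 pop 5: in={0,1,2,3} → {0,1,2,3} (was {}); enqueue []
  #7 pop 6: in={0,1,2,3} → {0,1,2,3} (was {}); enqueue [5]
  #8 pop 1: in={0,1,2,3} → {0,1,2,3} (no change)
  #9 pop 5: in={0,1,2,3} → {0,1,2,3} (no change)

Fixpoint:
  val[0] = {0,1,2,3}
  val[1] = {0,1,2,3}
  val[2] = {1,2}
  val[3] = {0,1,2,3}
  val[4] = {0,1,2,3}
  val[5] = {0,1,2,3}
  val[6] = {0,1,2,3}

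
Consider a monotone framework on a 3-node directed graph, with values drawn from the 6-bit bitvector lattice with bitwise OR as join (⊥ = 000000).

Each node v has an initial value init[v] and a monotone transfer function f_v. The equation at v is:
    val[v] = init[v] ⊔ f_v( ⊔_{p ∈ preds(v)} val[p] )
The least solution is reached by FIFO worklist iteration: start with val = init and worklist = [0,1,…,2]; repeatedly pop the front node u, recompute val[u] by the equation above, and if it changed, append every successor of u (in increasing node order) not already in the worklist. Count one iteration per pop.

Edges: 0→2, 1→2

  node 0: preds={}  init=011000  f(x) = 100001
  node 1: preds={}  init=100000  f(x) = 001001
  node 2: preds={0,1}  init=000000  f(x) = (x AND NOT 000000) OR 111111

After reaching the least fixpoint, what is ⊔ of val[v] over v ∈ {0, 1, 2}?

111111

Trace (3 dequeues):
  [1] u=0 | in 000000 | out 111001 | prev 011000 | push {}
  [2] u=1 | in 000000 | out 101001 | prev 100000 | push {}
  [3] u=2 | in 111001 | out 111111 | prev 000000 | push {}

Converged values:
  [0] 111001
  [1] 101001
  [2] 111111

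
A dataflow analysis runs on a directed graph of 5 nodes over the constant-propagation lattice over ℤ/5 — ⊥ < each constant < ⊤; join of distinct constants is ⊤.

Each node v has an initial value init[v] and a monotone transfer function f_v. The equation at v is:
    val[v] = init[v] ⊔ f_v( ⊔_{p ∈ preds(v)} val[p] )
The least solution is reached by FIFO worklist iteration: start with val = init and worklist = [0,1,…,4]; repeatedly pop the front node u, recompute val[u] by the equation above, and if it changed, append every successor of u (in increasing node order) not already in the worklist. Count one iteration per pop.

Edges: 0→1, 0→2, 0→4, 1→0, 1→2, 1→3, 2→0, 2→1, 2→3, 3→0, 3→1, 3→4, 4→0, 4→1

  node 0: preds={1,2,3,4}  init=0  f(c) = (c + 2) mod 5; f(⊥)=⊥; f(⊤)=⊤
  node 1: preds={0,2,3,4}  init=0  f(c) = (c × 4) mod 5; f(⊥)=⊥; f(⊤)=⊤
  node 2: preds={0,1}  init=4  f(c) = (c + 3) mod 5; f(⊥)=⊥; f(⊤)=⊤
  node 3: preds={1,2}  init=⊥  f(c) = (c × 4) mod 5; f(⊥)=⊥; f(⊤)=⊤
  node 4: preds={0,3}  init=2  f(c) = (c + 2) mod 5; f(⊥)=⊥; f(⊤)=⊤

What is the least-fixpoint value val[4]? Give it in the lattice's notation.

⊤

Trace (7 dequeues):
  [1] u=0 | in ⊤ | out ⊤ | prev 0 | push {}
  [2] u=1 | in ⊤ | out ⊤ | prev 0 | push {0}
  [3] u=2 | in ⊤ | out ⊤ | prev 4 | push {1}
  [4] u=3 | in ⊤ | out ⊤ | prev ⊥ | push {}
  [5] u=4 | in ⊤ | out ⊤ | prev 2 | push {}
  [6] u=0 | in ⊤ | out ⊤ | ==
  [7] u=1 | in ⊤ | out ⊤ | ==

Converged values:
  [0] ⊤
  [1] ⊤
  [2] ⊤
  [3] ⊤
  [4] ⊤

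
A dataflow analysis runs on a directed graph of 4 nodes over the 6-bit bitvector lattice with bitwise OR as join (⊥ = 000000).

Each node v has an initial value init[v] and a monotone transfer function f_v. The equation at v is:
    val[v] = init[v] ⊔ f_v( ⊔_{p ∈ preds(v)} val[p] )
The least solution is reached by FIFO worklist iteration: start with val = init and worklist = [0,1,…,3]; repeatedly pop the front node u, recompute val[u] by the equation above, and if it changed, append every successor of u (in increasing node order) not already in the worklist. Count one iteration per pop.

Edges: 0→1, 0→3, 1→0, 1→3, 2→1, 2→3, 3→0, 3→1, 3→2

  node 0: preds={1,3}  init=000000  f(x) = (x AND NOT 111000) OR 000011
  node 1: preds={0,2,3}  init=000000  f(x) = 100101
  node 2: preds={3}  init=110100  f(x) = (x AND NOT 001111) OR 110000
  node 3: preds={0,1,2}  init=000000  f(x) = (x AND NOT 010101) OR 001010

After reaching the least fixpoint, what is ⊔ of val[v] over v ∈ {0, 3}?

101111

Iteration log — 8 steps:
  step 1. node 0  ⊔preds=000000  new=000011  old=000000  +wl: 
  step 2. node 1  ⊔preds=110111  new=100101  old=000000  +wl: 0
  step 3. node 2  ⊔preds=000000  new=110100  stable
  step 4. node 3  ⊔preds=110111  new=101010  old=000000  +wl: 1,2
  step 5. node 0  ⊔preds=101111  new=000111  old=000011  +wl: 3
  step 6. node 1  ⊔preds=111111  new=100101  stable
  step 7. node 2  ⊔preds=101010  new=110100  stable
  step 8. node 3  ⊔preds=110111  new=101010  stable

Least fixpoint reached:
  node 0: 000111
  node 1: 100101
  node 2: 110100
  node 3: 101010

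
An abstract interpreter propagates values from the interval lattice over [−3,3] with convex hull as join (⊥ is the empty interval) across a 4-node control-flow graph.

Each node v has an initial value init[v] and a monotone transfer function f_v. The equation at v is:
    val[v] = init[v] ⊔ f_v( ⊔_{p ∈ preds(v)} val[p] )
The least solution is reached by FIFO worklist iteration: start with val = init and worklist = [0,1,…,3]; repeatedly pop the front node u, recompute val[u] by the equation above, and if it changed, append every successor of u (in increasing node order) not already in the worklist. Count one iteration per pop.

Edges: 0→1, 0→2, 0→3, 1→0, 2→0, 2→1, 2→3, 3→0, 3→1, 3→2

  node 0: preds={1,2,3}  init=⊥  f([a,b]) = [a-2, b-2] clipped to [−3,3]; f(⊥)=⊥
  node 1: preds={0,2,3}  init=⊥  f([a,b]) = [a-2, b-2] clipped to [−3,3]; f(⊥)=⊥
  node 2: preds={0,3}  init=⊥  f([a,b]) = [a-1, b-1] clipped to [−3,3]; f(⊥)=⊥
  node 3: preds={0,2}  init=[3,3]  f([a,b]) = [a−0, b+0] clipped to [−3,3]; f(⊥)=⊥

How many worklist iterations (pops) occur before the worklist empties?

11

Iteration log — 11 steps:
  step 1. node 0  ⊔preds=[3,3]  new=[1,1]  old=⊥  +wl: 
  step 2. node 1  ⊔preds=[1,3]  new=[-1,1]  old=⊥  +wl: 0
  step 3. node 2  ⊔preds=[1,3]  new=[0,2]  old=⊥  +wl: 1
  step 4. node 3  ⊔preds=[0,2]  new=[0,3]  old=[3,3]  +wl: 2
  step 5. node 0  ⊔preds=[-1,3]  new=[-3,1]  old=[1,1]  +wl: 3
  step 6. node 1  ⊔preds=[-3,3]  new=[-3,1]  old=[-1,1]  +wl: 0
  step 7. node 2  ⊔preds=[-3,3]  new=[-3,2]  old=[0,2]  +wl: 1
  step 8. node 3  ⊔preds=[-3,2]  new=[-3,3]  old=[0,3]  +wl: 2
  step 9. node 0  ⊔preds=[-3,3]  new=[-3,1]  stable
  step 10. node 1  ⊔preds=[-3,3]  new=[-3,1]  stable
  step 11. node 2  ⊔preds=[-3,3]  new=[-3,2]  stable

Least fixpoint reached:
  node 0: [-3,1]
  node 1: [-3,1]
  node 2: [-3,2]
  node 3: [-3,3]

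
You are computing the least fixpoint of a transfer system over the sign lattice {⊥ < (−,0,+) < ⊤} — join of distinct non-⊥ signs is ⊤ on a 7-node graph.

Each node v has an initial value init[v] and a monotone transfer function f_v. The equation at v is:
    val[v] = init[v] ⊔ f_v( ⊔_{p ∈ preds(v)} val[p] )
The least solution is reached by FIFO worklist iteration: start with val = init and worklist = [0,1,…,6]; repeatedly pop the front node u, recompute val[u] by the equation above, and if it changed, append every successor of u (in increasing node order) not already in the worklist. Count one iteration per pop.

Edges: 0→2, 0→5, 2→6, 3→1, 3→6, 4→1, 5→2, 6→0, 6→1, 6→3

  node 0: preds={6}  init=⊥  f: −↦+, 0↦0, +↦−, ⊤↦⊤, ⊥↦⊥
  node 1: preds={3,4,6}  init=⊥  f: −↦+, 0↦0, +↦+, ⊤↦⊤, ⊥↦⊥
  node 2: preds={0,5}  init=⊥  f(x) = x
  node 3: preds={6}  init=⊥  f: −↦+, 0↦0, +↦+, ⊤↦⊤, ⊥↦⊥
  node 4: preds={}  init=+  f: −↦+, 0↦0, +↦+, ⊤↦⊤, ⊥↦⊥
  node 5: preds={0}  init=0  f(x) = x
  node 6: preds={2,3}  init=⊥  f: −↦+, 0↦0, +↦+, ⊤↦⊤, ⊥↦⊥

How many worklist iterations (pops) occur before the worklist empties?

14

Trace (14 dequeues):
  [1] u=0 | in ⊥ | out ⊥ | ==
  [2] u=1 | in + | out + | prev ⊥ | push {}
  [3] u=2 | in 0 | out 0 | prev ⊥ | push {}
  [4] u=3 | in ⊥ | out ⊥ | ==
  [5] u=4 | in ⊥ | out + | ==
  [6] u=5 | in ⊥ | out 0 | ==
  [7] u=6 | in 0 | out 0 | prev ⊥ | push {0,1,3}
  [8] u=0 | in 0 | out 0 | prev ⊥ | push {2,5}
  [9] u=1 | in ⊤ | out ⊤ | prev + | push {}
  [10] u=3 | in 0 | out 0 | prev ⊥ | push {1,6}
  [11] u=2 | in 0 | out 0 | ==
  [12] u=5 | in 0 | out 0 | ==
  [13] u=1 | in ⊤ | out ⊤ | ==
  [14] u=6 | in 0 | out 0 | ==

Converged values:
  [0] 0
  [1] ⊤
  [2] 0
  [3] 0
  [4] +
  [5] 0
  [6] 0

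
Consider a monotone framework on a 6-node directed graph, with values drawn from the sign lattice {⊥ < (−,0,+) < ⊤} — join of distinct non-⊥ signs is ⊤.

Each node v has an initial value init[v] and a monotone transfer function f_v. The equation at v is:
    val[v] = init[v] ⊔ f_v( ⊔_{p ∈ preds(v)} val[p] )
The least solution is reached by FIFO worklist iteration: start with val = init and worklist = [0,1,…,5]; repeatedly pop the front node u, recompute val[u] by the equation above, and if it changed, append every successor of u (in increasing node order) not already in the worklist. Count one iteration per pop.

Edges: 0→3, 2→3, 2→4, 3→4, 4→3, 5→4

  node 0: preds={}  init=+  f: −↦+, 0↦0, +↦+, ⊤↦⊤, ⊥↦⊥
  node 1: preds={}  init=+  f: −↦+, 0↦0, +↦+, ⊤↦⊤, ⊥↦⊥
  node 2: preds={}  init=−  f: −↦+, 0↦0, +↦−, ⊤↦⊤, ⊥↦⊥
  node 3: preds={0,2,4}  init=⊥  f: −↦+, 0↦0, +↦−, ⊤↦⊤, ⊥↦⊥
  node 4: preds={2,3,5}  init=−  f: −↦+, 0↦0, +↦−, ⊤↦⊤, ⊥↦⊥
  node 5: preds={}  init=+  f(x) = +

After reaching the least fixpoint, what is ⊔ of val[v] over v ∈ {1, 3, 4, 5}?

Worklist (7 pops):
  #1 pop 0: in=⊥ → + (no change)
  #2 pop 1: in=⊥ → + (no change)
  #3 pop 2: in=⊥ → − (no change)
  #4 pop 3: in=⊤ → ⊤ (was ⊥); enqueue []
  #5 pop 4: in=⊤ → ⊤ (was −); enqueue [3]
  #6 pop 5: in=⊥ → + (no change)
  #7 pop 3: in=⊤ → ⊤ (no change)

Fixpoint:
  val[0] = +
  val[1] = +
  val[2] = −
  val[3] = ⊤
  val[4] = ⊤
  val[5] = +

⊤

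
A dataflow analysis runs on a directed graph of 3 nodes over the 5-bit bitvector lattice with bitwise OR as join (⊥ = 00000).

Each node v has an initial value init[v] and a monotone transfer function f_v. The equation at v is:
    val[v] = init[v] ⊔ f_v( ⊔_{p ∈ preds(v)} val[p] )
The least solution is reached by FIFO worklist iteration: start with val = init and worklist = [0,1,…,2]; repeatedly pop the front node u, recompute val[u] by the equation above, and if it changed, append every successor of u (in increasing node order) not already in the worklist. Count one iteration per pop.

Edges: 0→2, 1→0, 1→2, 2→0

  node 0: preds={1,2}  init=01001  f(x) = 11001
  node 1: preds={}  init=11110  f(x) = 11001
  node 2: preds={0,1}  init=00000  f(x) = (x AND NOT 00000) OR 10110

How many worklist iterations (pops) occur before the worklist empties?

Trace (4 dequeues):
  [1] u=0 | in 11110 | out 11001 | prev 01001 | push {}
  [2] u=1 | in 00000 | out 11111 | prev 11110 | push {0}
  [3] u=2 | in 11111 | out 11111 | prev 00000 | push {}
  [4] u=0 | in 11111 | out 11001 | ==

Converged values:
  [0] 11001
  [1] 11111
  [2] 11111

4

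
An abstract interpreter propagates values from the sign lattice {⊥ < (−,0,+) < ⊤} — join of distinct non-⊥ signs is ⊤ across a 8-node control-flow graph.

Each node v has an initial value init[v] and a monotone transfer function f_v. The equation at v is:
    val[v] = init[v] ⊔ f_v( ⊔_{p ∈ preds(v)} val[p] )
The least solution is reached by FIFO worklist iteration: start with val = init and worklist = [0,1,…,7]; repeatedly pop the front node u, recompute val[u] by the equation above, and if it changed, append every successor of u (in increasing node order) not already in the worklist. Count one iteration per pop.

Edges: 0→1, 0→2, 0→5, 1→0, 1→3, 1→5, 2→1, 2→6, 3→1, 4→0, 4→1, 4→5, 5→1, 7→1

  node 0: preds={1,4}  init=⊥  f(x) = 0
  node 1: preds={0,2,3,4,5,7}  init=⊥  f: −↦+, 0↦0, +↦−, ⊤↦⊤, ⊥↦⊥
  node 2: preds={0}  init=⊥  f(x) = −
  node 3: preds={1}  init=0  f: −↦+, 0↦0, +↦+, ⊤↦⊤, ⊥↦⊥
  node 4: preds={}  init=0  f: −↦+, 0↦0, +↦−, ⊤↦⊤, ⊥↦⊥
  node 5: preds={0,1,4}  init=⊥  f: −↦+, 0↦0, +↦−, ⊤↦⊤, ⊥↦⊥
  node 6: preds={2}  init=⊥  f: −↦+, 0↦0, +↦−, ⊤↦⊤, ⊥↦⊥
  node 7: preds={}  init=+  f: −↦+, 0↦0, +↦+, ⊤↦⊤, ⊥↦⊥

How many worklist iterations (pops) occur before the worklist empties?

10

Worklist (10 pops):
  #1 pop 0: in=0 → 0 (was ⊥); enqueue []
  #2 pop 1: in=⊤ → ⊤ (was ⊥); enqueue [0]
  #3 pop 2: in=0 → − (was ⊥); enqueue [1]
  #4 pop 3: in=⊤ → ⊤ (was 0); enqueue []
  #5 pop 4: in=⊥ → 0 (no change)
  #6 pop 5: in=⊤ → ⊤ (was ⊥); enqueue []
  #7 pop 6: in=− → + (was ⊥); enqueue []
  #8 pop 7: in=⊥ → + (no change)
  #9 pop 0: in=⊤ → 0 (no change)
  #10 pop 1: in=⊤ → ⊤ (no change)

Fixpoint:
  val[0] = 0
  val[1] = ⊤
  val[2] = −
  val[3] = ⊤
  val[4] = 0
  val[5] = ⊤
  val[6] = +
  val[7] = +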